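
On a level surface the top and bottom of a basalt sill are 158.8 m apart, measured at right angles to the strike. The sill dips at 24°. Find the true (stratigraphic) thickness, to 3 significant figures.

True thickness t = w · sin(dip) = 158.8 × sin 24°
t = 158.8 × 0.4067 = 64.590 m

64.6 m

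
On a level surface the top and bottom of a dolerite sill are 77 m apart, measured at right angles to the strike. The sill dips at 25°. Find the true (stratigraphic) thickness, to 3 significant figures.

32.5 m

True thickness t = w · sin(dip) = 77 × sin 25°
t = 77 × 0.4226 = 32.542 m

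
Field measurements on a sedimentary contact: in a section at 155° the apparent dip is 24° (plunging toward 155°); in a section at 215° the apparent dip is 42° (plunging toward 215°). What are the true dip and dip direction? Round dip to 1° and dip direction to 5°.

The two traces are lines in the plane: v₁ = (sin 155°·cos 24°, cos 155°·cos 24°, −sin 24°), v₂ = (sin 215°·cos 42°, cos 215°·cos 42°, −sin 42°).
n = v₁ × v₂ = (-0.306, -0.432, 0.588) (taken with n_z > 0).
Dip δ = arctan(|n_h|/n_z) = arctan(0.529/0.588) = 42.0°.
Dip direction = azimuth of (n_x, n_y) = atan2(-0.306, -0.432) = 215°.

true dip 42°, dip direction 215°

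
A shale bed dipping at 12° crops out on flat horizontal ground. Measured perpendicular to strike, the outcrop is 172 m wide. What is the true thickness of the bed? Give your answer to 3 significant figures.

True thickness t = w · sin(dip) = 172 × sin 12°
t = 172 × 0.2079 = 35.761 m

35.8 m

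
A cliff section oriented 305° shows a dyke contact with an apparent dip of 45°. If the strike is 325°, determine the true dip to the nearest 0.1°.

β = acute angle between strike 325° and section 305° = 20°.
tan(true dip) = tan 45° / sin 20° = 2.9238
δ = arctan(2.9238) = 71.12°

71.1°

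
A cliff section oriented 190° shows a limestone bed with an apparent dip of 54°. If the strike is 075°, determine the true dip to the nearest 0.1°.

β = acute angle between strike 075° and section 190° = 65°.
tan δ = tan α / sin β = tan 54° / sin 65° = 1.3764 / 0.9063 = 1.5187
δ = arctan(1.5187) = 56.64°

56.6°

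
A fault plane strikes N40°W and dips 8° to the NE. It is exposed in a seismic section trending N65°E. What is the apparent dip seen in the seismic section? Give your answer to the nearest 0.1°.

7.7°

Angle between strike (N40°W) and section (N65°E): β = 75°.
tan(apparent dip) = tan 8° · sin 75° = 0.1358
α = arctan(0.1358) = 7.73°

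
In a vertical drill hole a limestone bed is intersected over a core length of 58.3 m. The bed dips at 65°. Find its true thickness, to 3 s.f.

True thickness t = h · cos(dip) = 58.3 × cos 65°
t = 58.3 × 0.4226 = 24.639 m

24.6 m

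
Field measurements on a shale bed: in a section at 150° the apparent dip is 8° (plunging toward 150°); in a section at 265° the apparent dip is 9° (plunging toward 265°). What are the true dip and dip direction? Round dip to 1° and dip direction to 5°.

Each apparent-dip line lies in the plane. As unit vectors (x east, y north, z up), v₁ plunges 8°→150° and v₂ plunges 9°→265°.
The plane normal is n = v₁ × v₂ ∝ (-0.122, -0.214, 0.886).
tan δ = √(n_x²+n_y²)/n_z = 0.247/0.886, so δ = 15.6°.
Dip direction = atan2(-0.122, -0.214) = 210° (azimuth of n's horizontal projection).

true dip 16°, dip direction 210°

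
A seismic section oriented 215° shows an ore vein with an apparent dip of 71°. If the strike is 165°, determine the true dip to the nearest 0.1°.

The section is 50° from the strike.
tan(true dip) = tan 71° / sin 50° = 3.7912
true dip = arctan 3.7912 = 75.22°

75.2°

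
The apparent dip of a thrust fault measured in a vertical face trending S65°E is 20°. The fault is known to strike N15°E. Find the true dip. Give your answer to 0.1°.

The section is 80° from the strike.
tan(true dip) = tan 20° / sin 80° = 0.3696
true dip = arctan 0.3696 = 20.28°

20.3°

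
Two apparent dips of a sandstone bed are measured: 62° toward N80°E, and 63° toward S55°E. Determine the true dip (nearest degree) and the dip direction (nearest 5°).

Each apparent-dip line lies in the plane. As unit vectors (x east, y north, z up), v₁ plunges 62°→N80°E and v₂ plunges 63°→S55°E.
Cross product v₁ × v₂ gives the pole to the plane: n ∝ (0.303, -0.084, 0.151).
tan δ = √(n_x²+n_y²)/n_z = 0.314/0.151, so δ = 64.4°.
Dip direction = azimuth of (n_x, n_y) = atan2(0.303, -0.084) = 105°.

true dip 64°, dip direction 105°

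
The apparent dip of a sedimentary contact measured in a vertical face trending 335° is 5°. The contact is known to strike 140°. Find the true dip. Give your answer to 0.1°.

The section is 15° from the strike.
tan δ = tan α / sin β = tan 5° / sin 15° = 0.0875 / 0.2588 = 0.3380
δ = arctan(0.3380) = 18.68°

18.7°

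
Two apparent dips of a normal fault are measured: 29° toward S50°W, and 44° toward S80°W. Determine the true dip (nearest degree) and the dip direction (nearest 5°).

The two traces are lines in the plane: v₁ = (sin 230°·cos 29°, cos 230°·cos 29°, −sin 29°), v₂ = (sin 260°·cos 44°, cos 260°·cos 44°, −sin 44°).
n = v₁ × v₂ = (-0.330, 0.122, 0.315) (taken with n_z > 0).
Dip δ = arctan(|n_h|/n_z) = arctan(0.352/0.315) = 48.2°.
Dip direction = azimuth of (n_x, n_y) = atan2(-0.330, 0.122) = 290°.

true dip 48°, dip direction 290°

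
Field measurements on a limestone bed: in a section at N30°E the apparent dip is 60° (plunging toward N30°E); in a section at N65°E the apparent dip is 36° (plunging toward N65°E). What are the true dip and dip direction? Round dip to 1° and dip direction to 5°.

true dip 65°, dip direction 355°

The two traces are lines in the plane: v₁ = (sin 30°·cos 60°, cos 30°·cos 60°, −sin 60°), v₂ = (sin 65°·cos 36°, cos 65°·cos 36°, −sin 36°).
n = v₁ × v₂ = (-0.042, 0.488, 0.232) (taken with n_z > 0).
True dip = arccos(n_z / |n|) = arccos(0.4281) = 64.7°.
Dip direction = azimuth of (n_x, n_y) = atan2(-0.042, 0.488) = 355°.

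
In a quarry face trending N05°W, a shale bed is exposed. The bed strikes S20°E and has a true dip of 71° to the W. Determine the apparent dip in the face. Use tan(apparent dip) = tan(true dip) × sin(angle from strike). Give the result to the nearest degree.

Angle between strike (S20°E) and section (N05°W): β = 15°.
tan(apparent dip) = tan 71° · sin 15° = 0.7517
α = arctan(0.7517) = 36.93°

37°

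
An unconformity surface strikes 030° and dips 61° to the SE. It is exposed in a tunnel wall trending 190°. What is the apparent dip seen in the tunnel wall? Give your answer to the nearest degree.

The section lies 20° from the strike.
tan(apparent dip) = tan 61° · sin 20° = 0.6170
apparent dip = arctan 0.6170 = 31.68°

32°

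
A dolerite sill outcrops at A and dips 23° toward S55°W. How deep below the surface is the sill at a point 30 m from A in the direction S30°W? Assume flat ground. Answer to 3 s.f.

11.5 m

The hole lies 25° from the dip direction, so the down-dip offset is 30 × cos 25° = 27.19 m.
Depth = down-dip offset × tan(dip) = 27.19 × tan 23° = 27.19 × 0.4245
Depth = 11.54 m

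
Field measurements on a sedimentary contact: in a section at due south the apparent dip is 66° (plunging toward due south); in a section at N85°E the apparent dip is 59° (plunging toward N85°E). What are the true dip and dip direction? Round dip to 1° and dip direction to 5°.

true dip 71°, dip direction 140°

The two traces are lines in the plane: v₁ = (sin 180°·cos 66°, cos 180°·cos 66°, −sin 66°), v₂ = (sin 85°·cos 59°, cos 85°·cos 59°, −sin 59°).
Cross product v₁ × v₂ gives the pole to the plane: n ∝ (0.390, -0.469, 0.209).
Dip δ = arctan(|n_h|/n_z) = arctan(0.610/0.209) = 71.1°.
The horizontal component of n points toward azimuth atan2(n_x, n_y) = 140°, the dip direction.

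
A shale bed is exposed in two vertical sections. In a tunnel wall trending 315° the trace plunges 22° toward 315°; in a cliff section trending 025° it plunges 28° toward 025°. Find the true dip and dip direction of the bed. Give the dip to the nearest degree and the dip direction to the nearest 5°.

The two traces are lines in the plane: v₁ = (sin 315°·cos 22°, cos 315°·cos 22°, −sin 22°), v₂ = (sin 25°·cos 28°, cos 25°·cos 28°, −sin 28°).
n = v₁ × v₂ = (0.008, 0.448, 0.769) (taken with n_z > 0).
tan δ = √(n_x²+n_y²)/n_z = 0.448/0.769, so δ = 30.2°.
Dip direction = azimuth of (n_x, n_y) = atan2(0.008, 0.448) = 1°.

true dip 30°, dip direction 000°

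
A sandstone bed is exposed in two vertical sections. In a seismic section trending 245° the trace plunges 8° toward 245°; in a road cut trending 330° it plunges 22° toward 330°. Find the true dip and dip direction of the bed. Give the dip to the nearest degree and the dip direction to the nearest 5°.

Each apparent-dip line lies in the plane. As unit vectors (x east, y north, z up), v₁ plunges 8°→245° and v₂ plunges 22°→330°.
Cross product v₁ × v₂ gives the pole to the plane: n ∝ (-0.269, 0.272, 0.915).
True dip = arccos(n_z / |n|) = arccos(0.9228) = 22.7°.
The horizontal component of n points toward azimuth atan2(n_x, n_y) = 315°, the dip direction.

true dip 23°, dip direction 315°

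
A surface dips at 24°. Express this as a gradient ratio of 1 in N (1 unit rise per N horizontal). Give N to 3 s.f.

1 in 2.25

1 : N means tan θ = 1/N, so N = 1/tan 24° = 1/0.4452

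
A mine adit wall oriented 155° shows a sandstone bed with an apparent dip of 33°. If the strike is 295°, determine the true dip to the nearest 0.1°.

45.3°

The section is 40° from the strike.
tan(true dip) = tan 33° / sin 40° = 1.0103
true dip = arctan 1.0103 = 45.29°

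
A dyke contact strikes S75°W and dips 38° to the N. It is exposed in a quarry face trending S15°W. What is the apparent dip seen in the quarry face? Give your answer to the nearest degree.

34°

The section lies 60° from the strike.
tan(apparent dip) = tan 38° · sin 60° = 0.6766
α = arctan(0.6766) = 34.08°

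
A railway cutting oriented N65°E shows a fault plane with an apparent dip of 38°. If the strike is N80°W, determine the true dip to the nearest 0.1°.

53.7°

The section is 35° from the strike.
tan(true dip) = tan 38° / sin 35° = 1.3621
true dip = arctan 1.3621 = 53.72°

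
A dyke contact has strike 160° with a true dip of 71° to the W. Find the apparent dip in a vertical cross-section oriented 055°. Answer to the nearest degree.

70°

The section lies 75° from the strike.
tan α = tan 71° × sin 75° = 2.9042 × 0.9659 = 2.8053
apparent dip = arctan 2.8053 = 70.38°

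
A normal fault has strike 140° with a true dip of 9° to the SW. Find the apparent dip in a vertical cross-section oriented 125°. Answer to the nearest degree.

2°

Angle between strike (140°) and section (125°): β = 15°.
tan(apparent dip) = tan 9° · sin 15° = 0.0410
apparent dip = arctan 0.0410 = 2.35°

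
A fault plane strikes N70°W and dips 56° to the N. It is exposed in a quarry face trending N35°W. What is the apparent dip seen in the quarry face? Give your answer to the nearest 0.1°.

40.4°

Angle between strike (N70°W) and section (N35°W): β = 35°.
tan α = tan 56° × sin 35° = 1.4826 × 0.5736 = 0.8504
α = arctan(0.8504) = 40.38°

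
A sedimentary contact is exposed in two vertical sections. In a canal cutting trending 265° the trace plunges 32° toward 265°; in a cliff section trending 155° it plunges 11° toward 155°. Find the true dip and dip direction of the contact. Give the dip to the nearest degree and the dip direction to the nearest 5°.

true dip 37°, dip direction 230°

Represent each trace as a vector plunging at its apparent dip toward its trend (east-north-up frame): v₁ = (-0.845, -0.074, -0.530), v₂ = (0.415, -0.890, -0.191).
n = v₁ × v₂ = (-0.457, -0.381, 0.782) (taken with n_z > 0).
tan δ = √(n_x²+n_y²)/n_z = 0.595/0.782, so δ = 37.3°.
Dip direction = atan2(-0.457, -0.381) = 230° (azimuth of n's horizontal projection).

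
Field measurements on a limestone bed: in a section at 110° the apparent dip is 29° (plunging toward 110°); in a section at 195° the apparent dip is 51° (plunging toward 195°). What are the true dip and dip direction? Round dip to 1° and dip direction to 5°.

Each apparent-dip line lies in the plane. As unit vectors (x east, y north, z up), v₁ plunges 29°→110° and v₂ plunges 51°→195°.
Cross product v₁ × v₂ gives the pole to the plane: n ∝ (0.062, -0.718, 0.548).
tan δ = √(n_x²+n_y²)/n_z = 0.720/0.548, so δ = 52.7°.
Dip direction = atan2(0.062, -0.718) = 175° (azimuth of n's horizontal projection).

true dip 53°, dip direction 175°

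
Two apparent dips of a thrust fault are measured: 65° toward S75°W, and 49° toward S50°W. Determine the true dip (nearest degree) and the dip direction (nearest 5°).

Represent each trace as a vector plunging at its apparent dip toward its trend (east-north-up frame): v₁ = (-0.408, -0.109, -0.906), v₂ = (-0.503, -0.422, -0.755).
n = v₁ × v₂ = (-0.300, 0.147, 0.117) (taken with n_z > 0).
True dip = arccos(n_z / |n|) = arccos(0.3311) = 70.7°.
The horizontal component of n points toward azimuth atan2(n_x, n_y) = 296°, the dip direction.

true dip 71°, dip direction 295°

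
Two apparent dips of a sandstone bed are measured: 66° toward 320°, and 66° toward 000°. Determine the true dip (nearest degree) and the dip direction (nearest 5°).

The two traces are lines in the plane: v₁ = (sin 320°·cos 66°, cos 320°·cos 66°, −sin 66°), v₂ = (sin 0°·cos 66°, cos 0°·cos 66°, −sin 66°).
The plane normal is n = v₁ × v₂ ∝ (-0.087, 0.239, 0.106).
True dip = arccos(n_z / |n|) = arccos(0.3860) = 67.3°.
Dip direction = azimuth of (n_x, n_y) = atan2(-0.087, 0.239) = 340°.

true dip 67°, dip direction 340°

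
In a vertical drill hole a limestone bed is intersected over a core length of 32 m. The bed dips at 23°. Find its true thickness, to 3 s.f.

29.5 m

True thickness t = h · cos(dip) = 32 × cos 23°
t = 32 × 0.9205 = 29.456 m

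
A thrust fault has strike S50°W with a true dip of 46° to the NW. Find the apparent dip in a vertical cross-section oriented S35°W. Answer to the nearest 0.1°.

The section lies 15° from the strike.
tan α = tan 46° × sin 15° = 1.0355 × 0.2588 = 0.2680
apparent dip = arctan 0.2680 = 15.00°

15.0°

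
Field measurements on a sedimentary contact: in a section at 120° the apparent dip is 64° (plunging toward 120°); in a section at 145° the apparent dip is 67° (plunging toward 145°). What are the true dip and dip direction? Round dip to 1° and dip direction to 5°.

true dip 67°, dip direction 150°

The two traces are lines in the plane: v₁ = (sin 120°·cos 64°, cos 120°·cos 64°, −sin 64°), v₂ = (sin 145°·cos 67°, cos 145°·cos 67°, −sin 67°).
n = v₁ × v₂ = (0.086, -0.148, 0.072) (taken with n_z > 0).
Dip δ = arctan(|n_h|/n_z) = arctan(0.171/0.072) = 67.1°.
Dip direction = azimuth of (n_x, n_y) = atan2(0.086, -0.148) = 150°.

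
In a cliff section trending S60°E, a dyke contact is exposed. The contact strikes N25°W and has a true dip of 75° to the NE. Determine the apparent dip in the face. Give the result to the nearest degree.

The section lies 35° from the strike.
tan α = tan 75° × sin 35° = 3.7321 × 0.5736 = 2.1406
α = arctan(2.1406) = 64.96°

65°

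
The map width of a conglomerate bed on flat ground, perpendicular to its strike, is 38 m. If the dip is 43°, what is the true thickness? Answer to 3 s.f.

True thickness t = w · sin(dip) = 38 × sin 43°
t = 38 × 0.6820 = 25.916 m

25.9 m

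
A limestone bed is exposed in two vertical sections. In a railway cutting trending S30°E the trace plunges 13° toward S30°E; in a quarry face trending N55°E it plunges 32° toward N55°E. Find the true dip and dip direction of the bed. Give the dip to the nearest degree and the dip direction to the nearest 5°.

true dip 35°, dip direction 080°

Represent each trace as a vector plunging at its apparent dip toward its trend (east-north-up frame): v₁ = (0.487, -0.844, -0.225), v₂ = (0.695, 0.486, -0.530).
n = v₁ × v₂ = (0.557, 0.102, 0.823) (taken with n_z > 0).
Dip δ = arctan(|n_h|/n_z) = arctan(0.566/0.823) = 34.5°.
Dip direction = atan2(0.557, 0.102) = 80° (azimuth of n's horizontal projection).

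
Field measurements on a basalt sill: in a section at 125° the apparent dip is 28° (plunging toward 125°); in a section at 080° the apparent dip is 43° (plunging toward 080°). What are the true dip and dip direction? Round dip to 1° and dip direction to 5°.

Each apparent-dip line lies in the plane. As unit vectors (x east, y north, z up), v₁ plunges 28°→125° and v₂ plunges 43°→080°.
n = v₁ × v₂ = (0.405, 0.155, 0.457) (taken with n_z > 0).
tan δ = √(n_x²+n_y²)/n_z = 0.434/0.457, so δ = 43.5°.
The horizontal component of n points toward azimuth atan2(n_x, n_y) = 69°, the dip direction.

true dip 44°, dip direction 070°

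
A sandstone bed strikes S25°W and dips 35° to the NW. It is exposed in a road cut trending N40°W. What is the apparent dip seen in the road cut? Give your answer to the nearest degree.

Angle between strike (S25°W) and section (N40°W): β = 65°.
tan(apparent dip) = tan 35° · sin 65° = 0.6346
apparent dip = arctan 0.6346 = 32.40°

32°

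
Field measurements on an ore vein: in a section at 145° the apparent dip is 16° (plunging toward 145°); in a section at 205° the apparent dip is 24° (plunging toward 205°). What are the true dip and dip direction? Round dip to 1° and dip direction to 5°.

true dip 24°, dip direction 195°

Each apparent-dip line lies in the plane. As unit vectors (x east, y north, z up), v₁ plunges 16°→145° and v₂ plunges 24°→205°.
The plane normal is n = v₁ × v₂ ∝ (-0.092, -0.331, 0.761).
tan δ = √(n_x²+n_y²)/n_z = 0.343/0.761, so δ = 24.3°.
The horizontal component of n points toward azimuth atan2(n_x, n_y) = 196°, the dip direction.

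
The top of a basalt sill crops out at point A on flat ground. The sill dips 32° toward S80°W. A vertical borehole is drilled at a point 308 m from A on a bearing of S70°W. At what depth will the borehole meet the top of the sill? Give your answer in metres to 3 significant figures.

190 m

The hole lies 10° from the dip direction, so the down-dip offset is 308 × cos 10° = 303.32 m.
Depth = down-dip offset × tan(dip) = 303.32 × tan 32° = 303.32 × 0.6249
Depth = 189.54 m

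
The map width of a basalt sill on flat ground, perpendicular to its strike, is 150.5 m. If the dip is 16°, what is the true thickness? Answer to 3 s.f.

True thickness t = w · sin(dip) = 150.5 × sin 16°
t = 150.5 × 0.2756 = 41.483 m

41.5 m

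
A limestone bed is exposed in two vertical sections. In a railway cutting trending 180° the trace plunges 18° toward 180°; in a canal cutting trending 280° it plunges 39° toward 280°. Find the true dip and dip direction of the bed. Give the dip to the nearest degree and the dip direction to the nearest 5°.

true dip 43°, dip direction 250°

The two traces are lines in the plane: v₁ = (sin 180°·cos 18°, cos 180°·cos 18°, −sin 18°), v₂ = (sin 280°·cos 39°, cos 280°·cos 39°, −sin 39°).
Cross product v₁ × v₂ gives the pole to the plane: n ∝ (-0.640, -0.237, 0.728).
tan δ = √(n_x²+n_y²)/n_z = 0.683/0.728, so δ = 43.2°.
Dip direction = azimuth of (n_x, n_y) = atan2(-0.640, -0.237) = 250°.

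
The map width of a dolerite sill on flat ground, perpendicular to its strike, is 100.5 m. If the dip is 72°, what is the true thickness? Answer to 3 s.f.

95.6 m

True thickness t = w · sin(dip) = 100.5 × sin 72°
t = 100.5 × 0.9511 = 95.581 m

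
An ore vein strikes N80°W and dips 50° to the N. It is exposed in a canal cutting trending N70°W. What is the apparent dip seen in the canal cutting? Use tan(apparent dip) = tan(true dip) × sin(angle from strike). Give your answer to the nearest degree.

12°

The strike is N80°W and the section trends N70°W; the acute angle between them is β = 10°.
tan α = tan 50° × sin 10° = 1.1918 × 0.1736 = 0.2069
α = arctan(0.2069) = 11.69°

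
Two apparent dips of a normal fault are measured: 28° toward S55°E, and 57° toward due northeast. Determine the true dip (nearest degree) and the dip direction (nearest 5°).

Each apparent-dip line lies in the plane. As unit vectors (x east, y north, z up), v₁ plunges 28°→S55°E and v₂ plunges 57°→due northeast.
n = v₁ × v₂ = (0.606, 0.426, 0.474) (taken with n_z > 0).
True dip = arccos(n_z / |n|) = arccos(0.5389) = 57.4°.
Dip direction = azimuth of (n_x, n_y) = atan2(0.606, 0.426) = 55°.

true dip 57°, dip direction 055°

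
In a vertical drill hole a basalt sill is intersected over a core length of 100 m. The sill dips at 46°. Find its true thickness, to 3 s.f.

True thickness t = h · cos(dip) = 100 × cos 46°
t = 100 × 0.6947 = 69.466 m

69.5 m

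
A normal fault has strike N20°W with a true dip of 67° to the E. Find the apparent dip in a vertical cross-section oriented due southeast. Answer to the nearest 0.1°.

44.9°

Angle between strike (N20°W) and section (due southeast): β = 25°.
tan α = tan 67° × sin 25° = 2.3559 × 0.4226 = 0.9956
apparent dip = arctan 0.9956 = 44.87°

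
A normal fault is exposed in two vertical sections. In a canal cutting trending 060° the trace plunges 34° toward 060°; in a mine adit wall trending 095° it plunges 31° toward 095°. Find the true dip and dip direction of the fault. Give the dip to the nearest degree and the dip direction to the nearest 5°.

Represent each trace as a vector plunging at its apparent dip toward its trend (east-north-up frame): v₁ = (0.718, 0.415, -0.559), v₂ = (0.854, -0.075, -0.515).
Cross product v₁ × v₂ gives the pole to the plane: n ∝ (0.255, 0.108, 0.408).
tan δ = √(n_x²+n_y²)/n_z = 0.277/0.408, so δ = 34.2°.
Dip direction = azimuth of (n_x, n_y) = atan2(0.255, 0.108) = 67°.

true dip 34°, dip direction 065°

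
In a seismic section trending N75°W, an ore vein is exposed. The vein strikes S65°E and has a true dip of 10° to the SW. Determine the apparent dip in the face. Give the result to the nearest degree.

2°

The strike is S65°E and the section trends N75°W; the acute angle between them is β = 10°.
tan α = tan 10° × sin 10° = 0.1763 × 0.1736 = 0.0306
α = arctan(0.0306) = 1.75°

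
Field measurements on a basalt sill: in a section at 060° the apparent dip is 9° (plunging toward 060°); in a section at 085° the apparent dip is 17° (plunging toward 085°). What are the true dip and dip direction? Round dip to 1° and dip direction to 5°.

true dip 23°, dip direction 130°

Each apparent-dip line lies in the plane. As unit vectors (x east, y north, z up), v₁ plunges 9°→060° and v₂ plunges 17°→085°.
The plane normal is n = v₁ × v₂ ∝ (0.131, -0.101, 0.399).
True dip = arccos(n_z / |n|) = arccos(0.9236) = 22.5°.
Dip direction = atan2(0.131, -0.101) = 128° (azimuth of n's horizontal projection).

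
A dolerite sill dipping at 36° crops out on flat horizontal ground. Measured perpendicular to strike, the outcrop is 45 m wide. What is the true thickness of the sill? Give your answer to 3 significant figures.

True thickness t = w · sin(dip) = 45 × sin 36°
t = 45 × 0.5878 = 26.450 m

26.5 m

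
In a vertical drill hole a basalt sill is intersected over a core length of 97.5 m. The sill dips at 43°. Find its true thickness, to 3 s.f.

True thickness t = h · cos(dip) = 97.5 × cos 43°
t = 97.5 × 0.7314 = 71.307 m

71.3 m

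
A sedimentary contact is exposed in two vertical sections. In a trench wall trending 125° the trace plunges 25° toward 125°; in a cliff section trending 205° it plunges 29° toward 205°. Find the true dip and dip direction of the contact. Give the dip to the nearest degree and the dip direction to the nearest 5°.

Represent each trace as a vector plunging at its apparent dip toward its trend (east-north-up frame): v₁ = (0.742, -0.520, -0.423), v₂ = (-0.370, -0.793, -0.485).
n = v₁ × v₂ = (0.083, -0.516, 0.781) (taken with n_z > 0).
True dip = arccos(n_z / |n|) = arccos(0.8309) = 33.8°.
Dip direction = azimuth of (n_x, n_y) = atan2(0.083, -0.516) = 171°.

true dip 34°, dip direction 170°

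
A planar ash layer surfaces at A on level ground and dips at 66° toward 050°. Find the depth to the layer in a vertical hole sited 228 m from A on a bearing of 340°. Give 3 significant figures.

The hole lies 70° from the dip direction, so the down-dip offset is 228 × cos 70° = 77.98 m.
Depth = down-dip offset × tan(dip) = 77.98 × tan 66° = 77.98 × 2.2460
Depth = 175.15 m

175 m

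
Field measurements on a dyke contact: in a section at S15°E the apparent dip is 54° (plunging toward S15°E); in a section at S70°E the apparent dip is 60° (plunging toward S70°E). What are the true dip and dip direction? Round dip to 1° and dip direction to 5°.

Each apparent-dip line lies in the plane. As unit vectors (x east, y north, z up), v₁ plunges 54°→S15°E and v₂ plunges 60°→S70°E.
Cross product v₁ × v₂ gives the pole to the plane: n ∝ (0.353, -0.248, 0.241).
True dip = arccos(n_z / |n|) = arccos(0.4869) = 60.9°.
The horizontal component of n points toward azimuth atan2(n_x, n_y) = 125°, the dip direction.

true dip 61°, dip direction 125°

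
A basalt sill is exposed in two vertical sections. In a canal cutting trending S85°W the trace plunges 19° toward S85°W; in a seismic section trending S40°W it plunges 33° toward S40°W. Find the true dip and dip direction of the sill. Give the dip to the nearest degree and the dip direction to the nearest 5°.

true dip 34°, dip direction 205°

The two traces are lines in the plane: v₁ = (sin 265°·cos 19°, cos 265°·cos 19°, −sin 19°), v₂ = (sin 220°·cos 33°, cos 220°·cos 33°, −sin 33°).
n = v₁ × v₂ = (-0.164, -0.337, 0.561) (taken with n_z > 0).
True dip = arccos(n_z / |n|) = arccos(0.8310) = 33.8°.
Dip direction = atan2(-0.164, -0.337) = 206° (azimuth of n's horizontal projection).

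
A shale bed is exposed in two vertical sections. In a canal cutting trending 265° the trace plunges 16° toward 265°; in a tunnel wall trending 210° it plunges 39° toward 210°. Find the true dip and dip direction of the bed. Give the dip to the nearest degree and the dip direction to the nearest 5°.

Represent each trace as a vector plunging at its apparent dip toward its trend (east-north-up frame): v₁ = (-0.958, -0.084, -0.276), v₂ = (-0.389, -0.673, -0.629).
Cross product v₁ × v₂ gives the pole to the plane: n ∝ (-0.133, -0.496, 0.612).
tan δ = √(n_x²+n_y²)/n_z = 0.513/0.612, so δ = 40.0°.
The horizontal component of n points toward azimuth atan2(n_x, n_y) = 195°, the dip direction.

true dip 40°, dip direction 195°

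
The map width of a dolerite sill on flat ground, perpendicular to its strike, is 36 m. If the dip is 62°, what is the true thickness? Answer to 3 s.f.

31.8 m

True thickness t = w · sin(dip) = 36 × sin 62°
t = 36 × 0.8829 = 31.786 m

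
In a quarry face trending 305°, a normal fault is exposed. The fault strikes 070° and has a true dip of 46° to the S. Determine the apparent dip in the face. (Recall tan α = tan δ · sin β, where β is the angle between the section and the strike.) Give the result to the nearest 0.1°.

The section lies 55° from the strike.
tan(apparent dip) = tan 46° · sin 55° = 0.8483
α = arctan(0.8483) = 40.31°

40.3°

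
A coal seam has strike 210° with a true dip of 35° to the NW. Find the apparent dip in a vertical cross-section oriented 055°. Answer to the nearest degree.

16°

Angle between strike (210°) and section (055°): β = 25°.
tan(apparent dip) = tan 35° · sin 25° = 0.2959
apparent dip = arctan 0.2959 = 16.48°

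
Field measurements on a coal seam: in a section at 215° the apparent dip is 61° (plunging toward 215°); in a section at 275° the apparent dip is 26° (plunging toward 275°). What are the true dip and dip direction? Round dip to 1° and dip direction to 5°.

The two traces are lines in the plane: v₁ = (sin 215°·cos 61°, cos 215°·cos 61°, −sin 61°), v₂ = (sin 275°·cos 26°, cos 275°·cos 26°, −sin 26°).
Cross product v₁ × v₂ gives the pole to the plane: n ∝ (-0.243, -0.661, 0.377).
tan δ = √(n_x²+n_y²)/n_z = 0.704/0.377, so δ = 61.8°.
Dip direction = azimuth of (n_x, n_y) = atan2(-0.243, -0.661) = 200°.

true dip 62°, dip direction 200°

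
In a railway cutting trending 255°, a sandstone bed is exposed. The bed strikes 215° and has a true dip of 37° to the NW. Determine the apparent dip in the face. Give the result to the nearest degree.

26°

The strike is 215° and the section trends 255°; the acute angle between them is β = 40°.
tan(apparent dip) = tan 37° · sin 40° = 0.4844
α = arctan(0.4844) = 25.84°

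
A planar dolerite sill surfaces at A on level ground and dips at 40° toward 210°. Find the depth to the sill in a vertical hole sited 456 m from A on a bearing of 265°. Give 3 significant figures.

The hole lies 55° from the dip direction, so the down-dip offset is 456 × cos 55° = 261.55 m.
Depth = down-dip offset × tan(dip) = 261.55 × tan 40° = 261.55 × 0.8391
Depth = 219.47 m

219 m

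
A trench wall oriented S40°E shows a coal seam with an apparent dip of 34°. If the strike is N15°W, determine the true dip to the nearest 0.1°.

57.9°

β = acute angle between strike N15°W and section S40°E = 25°.
tan δ = tan α / sin β = tan 34° / sin 25° = 0.6745 / 0.4226 = 1.5960
true dip = arctan 1.5960 = 57.93°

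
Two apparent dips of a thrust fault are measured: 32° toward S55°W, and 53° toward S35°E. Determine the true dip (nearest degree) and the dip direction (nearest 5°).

true dip 56°, dip direction 170°

Represent each trace as a vector plunging at its apparent dip toward its trend (east-north-up frame): v₁ = (-0.695, -0.486, -0.530), v₂ = (0.345, -0.493, -0.799).
n = v₁ × v₂ = (0.127, -0.738, 0.510) (taken with n_z > 0).
Dip δ = arctan(|n_h|/n_z) = arctan(0.749/0.510) = 55.7°.
The horizontal component of n points toward azimuth atan2(n_x, n_y) = 170°, the dip direction.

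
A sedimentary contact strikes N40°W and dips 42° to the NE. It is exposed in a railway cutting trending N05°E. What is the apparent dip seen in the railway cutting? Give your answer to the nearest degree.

32°

The strike is N40°W and the section trends N05°E; the acute angle between them is β = 45°.
tan(apparent dip) = tan 42° · sin 45° = 0.6367
apparent dip = arctan 0.6367 = 32.48°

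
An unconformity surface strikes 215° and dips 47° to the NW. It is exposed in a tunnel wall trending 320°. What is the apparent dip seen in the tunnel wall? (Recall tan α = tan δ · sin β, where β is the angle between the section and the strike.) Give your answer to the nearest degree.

46°

The strike is 215° and the section trends 320°; the acute angle between them is β = 75°.
tan(apparent dip) = tan 47° · sin 75° = 1.0358
α = arctan(1.0358) = 46.01°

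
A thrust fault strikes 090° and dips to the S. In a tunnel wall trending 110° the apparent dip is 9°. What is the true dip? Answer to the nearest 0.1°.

The section is 20° from the strike.
tan(true dip) = tan 9° / sin 20° = 0.4631
true dip = arctan 0.4631 = 24.85°

24.8°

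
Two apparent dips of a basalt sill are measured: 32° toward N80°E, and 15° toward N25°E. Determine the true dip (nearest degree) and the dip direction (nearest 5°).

Represent each trace as a vector plunging at its apparent dip toward its trend (east-north-up frame): v₁ = (0.835, 0.147, -0.530), v₂ = (0.408, 0.875, -0.259).
Cross product v₁ × v₂ gives the pole to the plane: n ∝ (0.426, -0.000, 0.671).
True dip = arccos(n_z / |n|) = arccos(0.8444) = 32.4°.
Dip direction = atan2(0.426, -0.000) = 90° (azimuth of n's horizontal projection).

true dip 32°, dip direction 090°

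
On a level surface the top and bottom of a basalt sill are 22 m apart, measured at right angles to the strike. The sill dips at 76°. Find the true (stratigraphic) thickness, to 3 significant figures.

21.3 m

True thickness t = w · sin(dip) = 22 × sin 76°
t = 22 × 0.9703 = 21.347 m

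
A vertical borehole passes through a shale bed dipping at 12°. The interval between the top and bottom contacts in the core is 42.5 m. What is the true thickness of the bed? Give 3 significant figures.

True thickness t = h · cos(dip) = 42.5 × cos 12°
t = 42.5 × 0.9781 = 41.571 m

41.6 m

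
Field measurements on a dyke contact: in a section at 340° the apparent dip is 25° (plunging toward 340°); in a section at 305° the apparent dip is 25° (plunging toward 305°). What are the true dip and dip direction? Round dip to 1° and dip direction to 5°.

Represent each trace as a vector plunging at its apparent dip toward its trend (east-north-up frame): v₁ = (-0.310, 0.852, -0.423), v₂ = (-0.742, 0.520, -0.423).
n = v₁ × v₂ = (-0.140, 0.183, 0.471) (taken with n_z > 0).
tan δ = √(n_x²+n_y²)/n_z = 0.230/0.471, so δ = 26.1°.
Dip direction = azimuth of (n_x, n_y) = atan2(-0.140, 0.183) = 322°.

true dip 26°, dip direction 320°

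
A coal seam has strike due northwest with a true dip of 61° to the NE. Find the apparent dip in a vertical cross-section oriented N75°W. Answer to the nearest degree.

Angle between strike (due northwest) and section (N75°W): β = 30°.
tan(apparent dip) = tan 61° · sin 30° = 0.9020
α = arctan(0.9020) = 42.05°

42°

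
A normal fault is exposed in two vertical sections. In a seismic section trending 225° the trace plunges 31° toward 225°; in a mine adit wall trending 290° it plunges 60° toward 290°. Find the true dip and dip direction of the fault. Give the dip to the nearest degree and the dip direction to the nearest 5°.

true dip 60°, dip direction 295°

Represent each trace as a vector plunging at its apparent dip toward its trend (east-north-up frame): v₁ = (-0.606, -0.606, -0.515), v₂ = (-0.470, 0.171, -0.866).
Cross product v₁ × v₂ gives the pole to the plane: n ∝ (-0.613, 0.283, 0.388).
True dip = arccos(n_z / |n|) = arccos(0.4987) = 60.1°.
Dip direction = azimuth of (n_x, n_y) = atan2(-0.613, 0.283) = 295°.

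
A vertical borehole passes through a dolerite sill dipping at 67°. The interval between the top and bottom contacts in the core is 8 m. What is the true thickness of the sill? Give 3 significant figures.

True thickness t = h · cos(dip) = 8 × cos 67°
t = 8 × 0.3907 = 3.126 m

3.13 m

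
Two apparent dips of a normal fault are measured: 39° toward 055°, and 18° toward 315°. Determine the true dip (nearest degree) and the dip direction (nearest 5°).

true dip 43°, dip direction 025°

The two traces are lines in the plane: v₁ = (sin 55°·cos 39°, cos 55°·cos 39°, −sin 39°), v₂ = (sin 315°·cos 18°, cos 315°·cos 18°, −sin 18°).
Cross product v₁ × v₂ gives the pole to the plane: n ∝ (0.285, 0.620, 0.728).
True dip = arccos(n_z / |n|) = arccos(0.7295) = 43.2°.
Dip direction = atan2(0.285, 0.620) = 25° (azimuth of n's horizontal projection).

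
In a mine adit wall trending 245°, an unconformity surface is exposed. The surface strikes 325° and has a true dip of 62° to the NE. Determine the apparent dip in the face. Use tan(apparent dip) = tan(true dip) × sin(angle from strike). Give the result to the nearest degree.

62°

Angle between strike (325°) and section (245°): β = 80°.
tan(apparent dip) = tan 62° · sin 80° = 1.8522
α = arctan(1.8522) = 61.63°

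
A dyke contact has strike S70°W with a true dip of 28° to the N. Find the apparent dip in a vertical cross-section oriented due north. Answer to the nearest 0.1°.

Angle between strike (S70°W) and section (due north): β = 70°.
tan(apparent dip) = tan 28° · sin 70° = 0.4996
α = arctan(0.4996) = 26.55°

26.5°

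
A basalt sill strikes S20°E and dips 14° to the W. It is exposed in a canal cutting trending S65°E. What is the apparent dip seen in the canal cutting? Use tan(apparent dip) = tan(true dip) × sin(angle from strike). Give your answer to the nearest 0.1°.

10.0°

The strike is S20°E and the section trends S65°E; the acute angle between them is β = 45°.
tan α = tan 14° × sin 45° = 0.2493 × 0.7071 = 0.1763
α = arctan(0.1763) = 10.00°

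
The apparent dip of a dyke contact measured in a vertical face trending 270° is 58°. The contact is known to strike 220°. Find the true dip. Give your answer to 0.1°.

The section is 50° from the strike.
tan δ = tan α / sin β = tan 58° / sin 50° = 1.6003 / 0.7660 = 2.0891
true dip = arctan 2.0891 = 64.42°

64.4°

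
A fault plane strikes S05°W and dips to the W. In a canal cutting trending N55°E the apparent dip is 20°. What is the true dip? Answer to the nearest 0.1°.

25.4°

β = acute angle between strike S05°W and section N55°E = 50°.
tan δ = tan α / sin β = tan 20° / sin 50° = 0.3640 / 0.7660 = 0.4751
true dip = arctan 0.4751 = 25.41°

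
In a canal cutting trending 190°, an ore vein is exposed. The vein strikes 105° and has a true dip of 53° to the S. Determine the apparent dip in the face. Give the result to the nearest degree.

53°

The strike is 105° and the section trends 190°; the acute angle between them is β = 85°.
tan α = tan 53° × sin 85° = 1.3270 × 0.9962 = 1.3220
α = arctan(1.3220) = 52.89°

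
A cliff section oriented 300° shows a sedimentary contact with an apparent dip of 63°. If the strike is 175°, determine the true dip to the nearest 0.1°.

The section is 55° from the strike.
tan(true dip) = tan 63° / sin 55° = 2.3959
δ = arctan(2.3959) = 67.35°

67.3°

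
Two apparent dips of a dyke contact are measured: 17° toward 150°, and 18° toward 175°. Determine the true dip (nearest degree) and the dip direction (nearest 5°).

true dip 18°, dip direction 170°

Each apparent-dip line lies in the plane. As unit vectors (x east, y north, z up), v₁ plunges 17°→150° and v₂ plunges 18°→175°.
Cross product v₁ × v₂ gives the pole to the plane: n ∝ (0.021, -0.124, 0.384).
Dip δ = arctan(|n_h|/n_z) = arctan(0.125/0.384) = 18.1°.
Dip direction = atan2(0.021, -0.124) = 170° (azimuth of n's horizontal projection).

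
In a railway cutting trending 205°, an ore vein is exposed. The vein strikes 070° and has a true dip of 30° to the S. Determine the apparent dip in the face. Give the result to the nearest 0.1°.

22.2°

Angle between strike (070°) and section (205°): β = 45°.
tan(apparent dip) = tan 30° · sin 45° = 0.4082
apparent dip = arctan 0.4082 = 22.21°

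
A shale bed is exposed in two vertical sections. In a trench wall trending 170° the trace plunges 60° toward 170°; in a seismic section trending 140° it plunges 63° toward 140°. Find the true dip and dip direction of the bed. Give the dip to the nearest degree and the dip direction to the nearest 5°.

Represent each trace as a vector plunging at its apparent dip toward its trend (east-north-up frame): v₁ = (0.087, -0.492, -0.866), v₂ = (0.292, -0.348, -0.891).
The plane normal is n = v₁ × v₂ ∝ (0.138, -0.175, 0.113).
tan δ = √(n_x²+n_y²)/n_z = 0.223/0.113, so δ = 63.0°.
Dip direction = atan2(0.138, -0.175) = 142° (azimuth of n's horizontal projection).

true dip 63°, dip direction 140°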